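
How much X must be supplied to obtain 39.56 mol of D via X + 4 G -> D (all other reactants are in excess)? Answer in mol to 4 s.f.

39.56 mol

n(D) = 39.56 mol
n(X) = (1/1) × 39.56 = 39.56 mol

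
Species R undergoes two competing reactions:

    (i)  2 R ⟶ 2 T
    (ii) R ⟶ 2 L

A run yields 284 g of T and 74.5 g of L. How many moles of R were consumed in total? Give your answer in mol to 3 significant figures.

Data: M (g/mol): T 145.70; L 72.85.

n(T) = 284 / 145.70 = 1.949 mol
n(L) = 74.5 / 72.85 = 1.023 mol
n(R) via (i) = (2/2)×1.949 = 1.949 mol
n(R) via (ii) = (1/2)×1.023 = 0.5115 mol
total n(R) = 1.949 + 0.5115 = 2.461 mol

2.46 mol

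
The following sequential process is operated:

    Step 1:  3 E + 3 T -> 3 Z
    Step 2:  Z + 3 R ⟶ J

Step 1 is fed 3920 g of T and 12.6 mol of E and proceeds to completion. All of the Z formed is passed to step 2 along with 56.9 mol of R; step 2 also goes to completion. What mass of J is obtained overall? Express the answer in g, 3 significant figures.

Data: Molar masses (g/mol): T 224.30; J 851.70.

10700 g

Step 1:
n(T) = 3920 / 224.30 = 17.48 mol
n(E) = 12.60 mol
n/ν → T: 5.827, E: 4.200; E is limiting.
n(Z) produced = (3/3) × 12.60 = 12.60 mol
Step 2:
n(Z) available = 12.60 mol
n(R) = 56.90 mol
n/ν → Z: 12.60, R: 18.97; Z is limiting.
n(J) = (1/1) × 12.60 = 12.60 mol
mass = 12.60 × 851.70 = 10730 g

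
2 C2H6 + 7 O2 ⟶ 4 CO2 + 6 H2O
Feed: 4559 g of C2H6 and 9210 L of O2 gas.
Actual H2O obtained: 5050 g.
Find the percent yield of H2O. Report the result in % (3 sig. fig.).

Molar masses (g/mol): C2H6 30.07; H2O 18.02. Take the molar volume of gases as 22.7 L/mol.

n(C2H6) = 4559 / 30.07 = 151.6 mol
n(O2) = 9210 / 22.7 = 405.7 mol
n/ν for C2H6 = 151.6/2 = 75.80
n/ν for O2 = 405.7/7 = 57.96
Smallest n/ν is O2 → limiting reagent.
theoretical n(H2O) = (6/7) × 405.7 = 347.7 mol → 6266 g
% yield = 5050 / 6266 × 100 = 80.59 %

80.6 %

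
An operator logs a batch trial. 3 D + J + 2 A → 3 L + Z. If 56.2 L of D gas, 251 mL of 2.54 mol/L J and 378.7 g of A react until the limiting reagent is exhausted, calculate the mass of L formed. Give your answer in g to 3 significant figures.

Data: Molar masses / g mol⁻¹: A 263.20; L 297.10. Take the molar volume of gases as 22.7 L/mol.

n(D) = 56.20 / 22.7 = 2.476 mol
n(J) = 2.54 × 251.0/1000 = 0.6375 mol
n(A) = 378.7 / 263.20 = 1.439 mol
n/ν for D = 2.476/3 = 0.8253
n/ν for J = 0.6375/1 = 0.6375
n/ν for A = 1.439/2 = 0.7195
Smallest n/ν is J → limiting reagent.
n(L) = (3/1) × 0.6375 = 1.913 mol
mass = 1.913 × 297.10 = 568.4 g

568 g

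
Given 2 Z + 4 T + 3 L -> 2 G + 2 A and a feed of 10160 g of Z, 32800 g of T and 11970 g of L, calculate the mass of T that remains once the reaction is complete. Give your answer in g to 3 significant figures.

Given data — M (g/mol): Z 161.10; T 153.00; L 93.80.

n(Z) = 10160 / 161.10 = 63.07 mol
n(T) = 32800 / 153.00 = 214.4 mol
n(L) = 11970 / 93.80 = 127.6 mol
n/ν → Z: 31.54, T: 53.60, L: 42.53; Z is limiting.
T consumed = (4/2) × 63.07 = 126.1 mol
T remaining = 214.4 − 126.1 = 88.30 mol
mass = 88.30 × 153.00 = 13510 g

13500 g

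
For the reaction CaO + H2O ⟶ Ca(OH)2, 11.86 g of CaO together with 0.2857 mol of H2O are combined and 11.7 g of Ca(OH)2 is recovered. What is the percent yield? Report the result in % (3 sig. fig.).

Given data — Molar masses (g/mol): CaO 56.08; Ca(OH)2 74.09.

74.7 %

n(CaO) = 11.86 / 56.08 = 0.2115 mol
n(H2O) = 0.2857 mol
n/ν for CaO = 0.2115/1 = 0.2115
n/ν for H2O = 0.2857/1 = 0.2857
Smallest n/ν is CaO → limiting reagent.
theoretical n(Ca(OH)2) = (1/1) × 0.2115 = 0.2115 mol → 15.67 g
% yield = 11.7 / 15.67 × 100 = 74.66 %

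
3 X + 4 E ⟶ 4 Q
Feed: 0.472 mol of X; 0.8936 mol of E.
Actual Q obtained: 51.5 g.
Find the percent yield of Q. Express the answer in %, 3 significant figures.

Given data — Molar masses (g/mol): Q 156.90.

n(X) = 0.4720 mol
n(E) = 0.8936 mol
n/ν for X = 0.4720/3 = 0.1573
n/ν for E = 0.8936/4 = 0.2234
Smallest n/ν is X → limiting reagent.
theoretical n(Q) = (4/3) × 0.4720 = 0.6293 mol → 98.74 g
% yield = 51.5 / 98.74 × 100 = 52.16 %

52.2 %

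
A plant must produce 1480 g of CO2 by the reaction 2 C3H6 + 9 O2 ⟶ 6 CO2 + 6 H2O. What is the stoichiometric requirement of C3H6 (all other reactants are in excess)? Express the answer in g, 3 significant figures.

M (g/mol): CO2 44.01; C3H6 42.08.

472 g

n(CO2) = 1480 / 44.01 = 33.63 mol
n(C3H6) = (2/6) × 33.63 = 11.21 mol
mass = 11.21 × 42.08 = 471.7 g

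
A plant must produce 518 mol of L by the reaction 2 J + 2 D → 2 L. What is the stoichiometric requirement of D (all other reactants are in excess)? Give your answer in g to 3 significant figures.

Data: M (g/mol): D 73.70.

38200 g

n(L) = 518.0 mol
n(D) = (2/2) × 518.0 = 518.0 mol
mass = 518.0 × 73.70 = 38180 g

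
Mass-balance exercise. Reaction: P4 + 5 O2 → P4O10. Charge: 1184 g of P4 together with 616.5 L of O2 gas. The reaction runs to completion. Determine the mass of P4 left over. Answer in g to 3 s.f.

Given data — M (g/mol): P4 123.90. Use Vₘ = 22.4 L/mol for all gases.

502 g

n(P4) = 1184 / 123.90 = 9.556 mol
n(O2) = 616.5 / 22.4 = 27.52 mol
n/ν → P4: 9.556, O2: 5.504; O2 is limiting.
P4 consumed = (1/5) × 27.52 = 5.504 mol
P4 remaining = 9.556 − 5.504 = 4.052 mol
mass = 4.052 × 123.90 = 502.0 g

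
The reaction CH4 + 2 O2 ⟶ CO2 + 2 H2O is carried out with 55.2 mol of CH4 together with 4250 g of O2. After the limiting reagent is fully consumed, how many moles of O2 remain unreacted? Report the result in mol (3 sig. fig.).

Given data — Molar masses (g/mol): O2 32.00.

n(CH4) = 55.20 mol
n(O2) = 4250 / 32.00 = 132.8 mol
n/ν → CH4: 55.20, O2: 66.40; CH4 is limiting.
O2 consumed = (2/1) × 55.20 = 110.4 mol
O2 remaining = 132.8 − 110.4 = 22.40 mol

22.4 mol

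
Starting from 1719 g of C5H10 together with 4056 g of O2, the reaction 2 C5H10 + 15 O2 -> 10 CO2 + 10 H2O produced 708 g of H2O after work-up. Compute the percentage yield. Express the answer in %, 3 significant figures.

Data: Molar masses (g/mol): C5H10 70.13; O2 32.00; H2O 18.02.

n(C5H10) = 1719 / 70.13 = 24.51 mol
n(O2) = 4056 / 32.00 = 126.8 mol
n/ν → C5H10: 12.26, O2: 8.453; O2 is limiting.
theoretical n(H2O) = (10/15) × 126.8 = 84.53 mol → 1523 g
% yield = 708 / 1523 × 100 = 46.49 %

46.5 %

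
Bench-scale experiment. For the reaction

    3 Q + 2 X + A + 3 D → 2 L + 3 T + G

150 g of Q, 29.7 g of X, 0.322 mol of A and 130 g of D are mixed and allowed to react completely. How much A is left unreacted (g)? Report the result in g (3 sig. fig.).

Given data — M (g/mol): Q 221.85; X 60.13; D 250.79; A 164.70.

24.6 g

n(Q) = 150.0 / 221.85 = 0.6761 mol
n(X) = 29.70 / 60.13 = 0.4939 mol
n(A) = 0.3220 mol
n(D) = 130.0 / 250.79 = 0.5184 mol
n/ν for Q = 0.6761/3 = 0.2254
n/ν for X = 0.4939/2 = 0.2470
n/ν for A = 0.3220/1 = 0.3220
n/ν for D = 0.5184/3 = 0.1728
Smallest n/ν is D → limiting reagent.
A consumed = (1/3) × 0.5184 = 0.1728 mol
A remaining = 0.3220 − 0.1728 = 0.1492 mol
mass = 0.1492 × 164.70 = 24.57 g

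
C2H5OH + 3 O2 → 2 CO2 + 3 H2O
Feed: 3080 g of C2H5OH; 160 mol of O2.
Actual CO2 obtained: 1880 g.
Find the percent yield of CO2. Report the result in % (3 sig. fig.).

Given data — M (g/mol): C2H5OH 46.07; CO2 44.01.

n(C2H5OH) = 3080 / 46.07 = 66.85 mol
n(O2) = 160.0 mol
n/ν → C2H5OH: 66.85, O2: 53.33; O2 is limiting.
theoretical n(CO2) = (2/3) × 160.0 = 106.7 mol → 4696 g
% yield = 1880 / 4696 × 100 = 40.03 %

40.0 %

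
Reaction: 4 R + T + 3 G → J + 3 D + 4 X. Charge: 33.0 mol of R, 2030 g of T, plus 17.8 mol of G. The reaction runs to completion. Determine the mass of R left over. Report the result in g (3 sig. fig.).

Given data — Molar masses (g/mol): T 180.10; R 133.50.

1240 g

n(R) = 33.00 mol
n(T) = 2030 / 180.10 = 11.27 mol
n(G) = 17.80 mol
n/ν for R = 33.00/4 = 8.250
n/ν for T = 11.27/1 = 11.27
n/ν for G = 17.80/3 = 5.933
Smallest n/ν is G → limiting reagent.
R consumed = (4/3) × 17.80 = 23.73 mol
R remaining = 33.00 − 23.73 = 9.270 mol
mass = 9.270 × 133.50 = 1238 g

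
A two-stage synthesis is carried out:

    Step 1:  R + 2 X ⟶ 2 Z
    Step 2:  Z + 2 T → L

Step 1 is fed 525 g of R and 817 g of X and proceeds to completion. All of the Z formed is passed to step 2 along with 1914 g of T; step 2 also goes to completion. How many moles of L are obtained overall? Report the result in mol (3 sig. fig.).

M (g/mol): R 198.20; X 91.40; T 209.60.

4.57 mol

Step 1:
n(R) = 525.0 / 198.20 = 2.649 mol
n(X) = 817.0 / 91.40 = 8.939 mol
n/ν for R = 2.649/1 = 2.649
n/ν for X = 8.939/2 = 4.470
Smallest n/ν is R → limiting reagent.
n(Z) produced = (2/1) × 2.649 = 5.298 mol
Step 2:
n(Z) available = 5.298 mol
n(T) = 1914 / 209.60 = 9.132 mol
n/ν for Z = 5.298/1 = 5.298
n/ν for T = 9.132/2 = 4.566
Smallest n/ν is T → limiting reagent.
n(L) = (1/2) × 9.132 = 4.566 mol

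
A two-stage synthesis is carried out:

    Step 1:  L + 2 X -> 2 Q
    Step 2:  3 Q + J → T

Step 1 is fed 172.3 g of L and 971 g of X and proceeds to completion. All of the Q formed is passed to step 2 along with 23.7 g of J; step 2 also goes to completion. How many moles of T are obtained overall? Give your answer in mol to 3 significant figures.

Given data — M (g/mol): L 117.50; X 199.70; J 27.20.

Step 1:
n(L) = 172.3 / 117.50 = 1.466 mol
n(X) = 971.0 / 199.70 = 4.862 mol
n/ν → L: 1.466, X: 2.431; L is limiting.
n(Q) produced = (2/1) × 1.466 = 2.932 mol
Step 2:
n(Q) available = 2.932 mol
n(J) = 23.70 / 27.20 = 0.8713 mol
n/ν → Q: 0.9773, J: 0.8713; J is limiting.
n(T) = (1/1) × 0.8713 = 0.8713 mol

0.871 mol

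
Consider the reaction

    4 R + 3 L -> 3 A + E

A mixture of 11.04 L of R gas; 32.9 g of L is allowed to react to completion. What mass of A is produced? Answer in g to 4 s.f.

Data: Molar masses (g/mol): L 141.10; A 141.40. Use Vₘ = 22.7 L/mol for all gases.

n(R) = 11.04 / 22.7 = 0.4863 mol
n(L) = 32.90 / 141.10 = 0.2332 mol
n/ν for R = 0.4863/4 = 0.1216
n/ν for L = 0.2332/3 = 0.07773
Smallest n/ν is L → limiting reagent.
n(A) = (3/3) × 0.2332 = 0.2332 mol
mass = 0.2332 × 141.40 = 32.97 g

32.97 g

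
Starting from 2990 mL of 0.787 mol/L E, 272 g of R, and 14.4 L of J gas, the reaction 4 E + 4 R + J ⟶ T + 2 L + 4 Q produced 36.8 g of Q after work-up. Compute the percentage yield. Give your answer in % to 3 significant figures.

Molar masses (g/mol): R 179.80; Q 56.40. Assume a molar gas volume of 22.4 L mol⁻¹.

n(E) = 0.787 × 2990/1000 = 2.353 mol
n(R) = 272.0 / 179.80 = 1.513 mol
n(J) = 14.40 / 22.4 = 0.6429 mol
n/ν → E: 0.5883, R: 0.3783, J: 0.6429; R is limiting.
theoretical n(Q) = (4/4) × 1.513 = 1.513 mol → 85.33 g
% yield = 36.8 / 85.33 × 100 = 43.13 %

43.1 %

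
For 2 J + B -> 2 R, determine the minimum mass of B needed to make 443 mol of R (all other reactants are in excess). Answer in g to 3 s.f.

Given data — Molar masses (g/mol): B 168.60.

37300 g

n(R) = 443.0 mol
n(B) = (1/2) × 443.0 = 221.5 mol
mass = 221.5 × 168.60 = 37340 g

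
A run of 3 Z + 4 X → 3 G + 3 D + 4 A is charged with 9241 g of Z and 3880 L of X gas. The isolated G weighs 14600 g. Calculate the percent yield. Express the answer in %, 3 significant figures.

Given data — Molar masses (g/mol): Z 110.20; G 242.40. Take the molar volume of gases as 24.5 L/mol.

n(Z) = 9241 / 110.20 = 83.86 mol
n(X) = 3880 / 24.5 = 158.4 mol
n/ν → Z: 27.95, X: 39.60; Z is limiting.
theoretical n(G) = (3/3) × 83.86 = 83.86 mol → 20330 g
% yield = 14600 / 20330 × 100 = 71.82 %

71.8 %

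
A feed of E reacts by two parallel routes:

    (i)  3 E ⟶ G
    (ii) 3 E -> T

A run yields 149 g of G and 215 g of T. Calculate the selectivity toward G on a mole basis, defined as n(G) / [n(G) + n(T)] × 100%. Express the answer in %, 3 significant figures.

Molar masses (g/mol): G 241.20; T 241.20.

40.9 %

n(G) = 149 / 241.20 = 0.6177 mol
n(T) = 215 / 241.20 = 0.8914 mol
selectivity = 0.6177/(0.6177+0.8914) × 100 = 40.93 %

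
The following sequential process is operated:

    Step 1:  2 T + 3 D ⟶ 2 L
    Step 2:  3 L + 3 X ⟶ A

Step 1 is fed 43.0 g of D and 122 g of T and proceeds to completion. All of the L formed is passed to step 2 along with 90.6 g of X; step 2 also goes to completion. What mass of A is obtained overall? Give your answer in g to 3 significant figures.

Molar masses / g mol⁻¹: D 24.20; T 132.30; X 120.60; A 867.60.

Step 1:
n(D) = 43.00 / 24.20 = 1.777 mol
n(T) = 122.0 / 132.30 = 0.9221 mol
n/ν for D = 1.777/3 = 0.5923
n/ν for T = 0.9221/2 = 0.4611
Smallest n/ν is T → limiting reagent.
n(L) produced = (2/2) × 0.9221 = 0.9221 mol
Step 2:
n(L) available = 0.9221 mol
n(X) = 90.60 / 120.60 = 0.7512 mol
n/ν for L = 0.9221/3 = 0.3074
n/ν for X = 0.7512/3 = 0.2504
Smallest n/ν is X → limiting reagent.
n(A) = (1/3) × 0.7512 = 0.2504 mol
mass = 0.2504 × 867.60 = 217.2 g

217 g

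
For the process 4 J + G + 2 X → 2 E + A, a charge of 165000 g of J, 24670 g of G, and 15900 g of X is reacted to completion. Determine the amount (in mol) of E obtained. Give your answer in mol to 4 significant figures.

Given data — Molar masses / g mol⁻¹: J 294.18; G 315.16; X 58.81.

156.6 mol

n(J) = 165000 / 294.18 = 560.9 mol
n(G) = 24670 / 315.16 = 78.28 mol
n(X) = 15900 / 58.81 = 270.4 mol
n/ν for J = 560.9/4 = 140.2
n/ν for G = 78.28/1 = 78.28
n/ν for X = 270.4/2 = 135.2
Smallest n/ν is G → limiting reagent.
n(E) = (2/1) × 78.28 = 156.6 mol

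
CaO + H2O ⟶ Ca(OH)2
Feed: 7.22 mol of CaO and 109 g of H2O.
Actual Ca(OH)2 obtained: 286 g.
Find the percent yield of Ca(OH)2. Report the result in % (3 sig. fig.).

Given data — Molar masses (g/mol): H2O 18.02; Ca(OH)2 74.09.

63.8 %

n(CaO) = 7.220 mol
n(H2O) = 109.0 / 18.02 = 6.049 mol
n/ν → CaO: 7.220, H2O: 6.049; H2O is limiting.
theoretical n(Ca(OH)2) = (1/1) × 6.049 = 6.049 mol → 448.2 g
% yield = 286 / 448.2 × 100 = 63.81 %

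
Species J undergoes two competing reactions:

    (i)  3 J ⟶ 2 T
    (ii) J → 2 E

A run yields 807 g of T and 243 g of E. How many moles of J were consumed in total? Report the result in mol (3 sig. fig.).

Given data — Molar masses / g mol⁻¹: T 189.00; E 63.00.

n(T) = 807 / 189.00 = 4.270 mol
n(E) = 243 / 63.00 = 3.857 mol
n(J) via (i) = (3/2)×4.270 = 6.405 mol
n(J) via (ii) = (1/2)×3.857 = 1.929 mol
total n(J) = 6.405 + 1.929 = 8.334 mol

8.33 mol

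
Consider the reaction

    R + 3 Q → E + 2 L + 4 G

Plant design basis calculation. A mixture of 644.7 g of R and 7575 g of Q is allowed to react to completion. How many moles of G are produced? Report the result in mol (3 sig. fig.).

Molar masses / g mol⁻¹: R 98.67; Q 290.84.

n(R) = 644.7 / 98.67 = 6.534 mol
n(Q) = 7575 / 290.84 = 26.05 mol
n/ν for R = 6.534/1 = 6.534
n/ν for Q = 26.05/3 = 8.683
Smallest n/ν is R → limiting reagent.
n(G) = (4/1) × 6.534 = 26.14 mol

26.1 mol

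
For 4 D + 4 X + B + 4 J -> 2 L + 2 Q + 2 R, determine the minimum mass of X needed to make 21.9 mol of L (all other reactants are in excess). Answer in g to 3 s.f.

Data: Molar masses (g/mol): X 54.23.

2380 g

n(L) = 21.90 mol
n(X) = (4/2) × 21.90 = 43.80 mol
mass = 43.80 × 54.23 = 2375 g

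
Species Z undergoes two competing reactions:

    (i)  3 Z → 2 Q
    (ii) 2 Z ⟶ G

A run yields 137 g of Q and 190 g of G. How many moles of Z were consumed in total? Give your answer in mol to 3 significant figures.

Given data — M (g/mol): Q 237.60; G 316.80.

2.06 mol

n(Q) = 137 / 237.60 = 0.5766 mol
n(G) = 190 / 316.80 = 0.5997 mol
n(Z) via (i) = (3/2)×0.5766 = 0.8649 mol
n(Z) via (ii) = (2/1)×0.5997 = 1.199 mol
total n(Z) = 0.8649 + 1.199 = 2.064 mol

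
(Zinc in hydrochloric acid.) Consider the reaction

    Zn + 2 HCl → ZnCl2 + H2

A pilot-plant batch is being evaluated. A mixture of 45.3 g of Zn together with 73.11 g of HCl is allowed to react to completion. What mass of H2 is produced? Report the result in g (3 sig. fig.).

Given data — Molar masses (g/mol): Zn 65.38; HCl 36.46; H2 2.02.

1.40 g

n(Zn) = 45.30 / 65.38 = 0.6929 mol
n(HCl) = 73.11 / 36.46 = 2.005 mol
n/ν for Zn = 0.6929/1 = 0.6929
n/ν for HCl = 2.005/2 = 1.003
Smallest n/ν is Zn → limiting reagent.
n(H2) = (1/1) × 0.6929 = 0.6929 mol
mass = 0.6929 × 2.02 = 1.400 g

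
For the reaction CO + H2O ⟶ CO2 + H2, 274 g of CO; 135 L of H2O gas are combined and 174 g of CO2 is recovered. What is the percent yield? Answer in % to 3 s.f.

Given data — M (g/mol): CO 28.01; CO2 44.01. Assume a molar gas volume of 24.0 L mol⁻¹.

n(CO) = 274.0 / 28.01 = 9.782 mol
n(H2O) = 135.0 / 24.0 = 5.625 mol
n/ν for CO = 9.782/1 = 9.782
n/ν for H2O = 5.625/1 = 5.625
Smallest n/ν is H2O → limiting reagent.
theoretical n(CO2) = (1/1) × 5.625 = 5.625 mol → 247.6 g
% yield = 174 / 247.6 × 100 = 70.27 %

70.3 %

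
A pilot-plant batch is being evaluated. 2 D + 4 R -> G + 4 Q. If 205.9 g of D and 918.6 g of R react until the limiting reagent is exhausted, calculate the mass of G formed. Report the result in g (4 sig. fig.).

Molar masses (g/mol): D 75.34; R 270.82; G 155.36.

131.7 g

n(D) = 205.9 / 75.34 = 2.733 mol
n(R) = 918.6 / 270.82 = 3.392 mol
n/ν for D = 2.733/2 = 1.367
n/ν for R = 3.392/4 = 0.8480
Smallest n/ν is R → limiting reagent.
n(G) = (1/4) × 3.392 = 0.8480 mol
mass = 0.8480 × 155.36 = 131.7 g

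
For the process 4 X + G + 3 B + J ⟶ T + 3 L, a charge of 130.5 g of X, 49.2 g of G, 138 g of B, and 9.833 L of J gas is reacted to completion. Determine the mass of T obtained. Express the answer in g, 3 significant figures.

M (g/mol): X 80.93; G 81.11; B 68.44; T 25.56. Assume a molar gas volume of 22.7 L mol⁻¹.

10.3 g

n(X) = 130.5 / 80.93 = 1.613 mol
n(G) = 49.20 / 81.11 = 0.6066 mol
n(B) = 138.0 / 68.44 = 2.016 mol
n(J) = 9.833 / 22.7 = 0.4332 mol
n/ν for X = 1.613/4 = 0.4033
n/ν for G = 0.6066/1 = 0.6066
n/ν for B = 2.016/3 = 0.6720
n/ν for J = 0.4332/1 = 0.4332
Smallest n/ν is X → limiting reagent.
n(T) = (1/4) × 1.613 = 0.4033 mol
mass = 0.4033 × 25.56 = 10.31 g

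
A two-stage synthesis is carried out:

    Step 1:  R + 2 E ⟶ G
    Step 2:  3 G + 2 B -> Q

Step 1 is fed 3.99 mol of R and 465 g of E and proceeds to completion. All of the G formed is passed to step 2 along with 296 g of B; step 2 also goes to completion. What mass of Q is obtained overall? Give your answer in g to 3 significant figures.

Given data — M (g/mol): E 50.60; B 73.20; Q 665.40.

885 g

Step 1:
n(R) = 3.990 mol
n(E) = 465.0 / 50.60 = 9.190 mol
n/ν → R: 3.990, E: 4.595; R is limiting.
n(G) produced = (1/1) × 3.990 = 3.990 mol
Step 2:
n(G) available = 3.990 mol
n(B) = 296.0 / 73.20 = 4.044 mol
n/ν → G: 1.330, B: 2.022; G is limiting.
n(Q) = (1/3) × 3.990 = 1.330 mol
mass = 1.330 × 665.40 = 885.0 g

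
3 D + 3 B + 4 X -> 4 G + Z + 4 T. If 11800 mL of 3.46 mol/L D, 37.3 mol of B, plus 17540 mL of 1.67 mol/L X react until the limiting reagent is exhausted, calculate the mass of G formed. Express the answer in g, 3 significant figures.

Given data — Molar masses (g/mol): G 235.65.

n(D) = 3.46 × 11800/1000 = 40.83 mol
n(B) = 37.30 mol
n(X) = 1.67 × 17540/1000 = 29.29 mol
n/ν for D = 40.83/3 = 13.61
n/ν for B = 37.30/3 = 12.43
n/ν for X = 29.29/4 = 7.323
Smallest n/ν is X → limiting reagent.
n(G) = (4/4) × 29.29 = 29.29 mol
mass = 29.29 × 235.65 = 6902 g

6900 g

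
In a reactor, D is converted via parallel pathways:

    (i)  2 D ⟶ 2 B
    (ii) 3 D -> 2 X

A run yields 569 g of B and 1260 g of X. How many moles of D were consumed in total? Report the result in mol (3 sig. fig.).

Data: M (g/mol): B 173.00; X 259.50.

10.6 mol

n(B) = 569 / 173.00 = 3.289 mol
n(X) = 1260 / 259.50 = 4.855 mol
n(D) via (i) = (2/2)×3.289 = 3.289 mol
n(D) via (ii) = (3/2)×4.855 = 7.283 mol
total n(D) = 3.289 + 7.283 = 10.57 mol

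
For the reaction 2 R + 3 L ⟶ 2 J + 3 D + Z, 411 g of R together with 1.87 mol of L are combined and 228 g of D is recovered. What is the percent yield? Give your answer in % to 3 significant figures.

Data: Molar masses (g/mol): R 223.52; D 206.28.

59.1 %

n(R) = 411.0 / 223.52 = 1.839 mol
n(L) = 1.870 mol
n/ν for R = 1.839/2 = 0.9195
n/ν for L = 1.870/3 = 0.6233
Smallest n/ν is L → limiting reagent.
theoretical n(D) = (3/3) × 1.870 = 1.870 mol → 385.7 g
% yield = 228 / 385.7 × 100 = 59.11 %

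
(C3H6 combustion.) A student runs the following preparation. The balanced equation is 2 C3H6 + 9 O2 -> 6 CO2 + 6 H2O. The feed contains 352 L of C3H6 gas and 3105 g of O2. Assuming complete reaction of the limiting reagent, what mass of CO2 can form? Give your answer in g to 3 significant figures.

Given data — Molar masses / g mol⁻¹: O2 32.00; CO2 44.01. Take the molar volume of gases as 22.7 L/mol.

2050 g

n(C3H6) = 352.0 / 22.7 = 15.51 mol
n(O2) = 3105 / 32.00 = 97.03 mol
n/ν → C3H6: 7.755, O2: 10.78; C3H6 is limiting.
n(CO2) = (6/2) × 15.51 = 46.53 mol
mass = 46.53 × 44.01 = 2048 g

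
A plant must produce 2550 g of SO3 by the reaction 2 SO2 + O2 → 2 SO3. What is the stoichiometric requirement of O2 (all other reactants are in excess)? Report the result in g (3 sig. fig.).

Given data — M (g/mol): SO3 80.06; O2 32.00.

510 g

n(SO3) = 2550 / 80.06 = 31.85 mol
n(O2) = (1/2) × 31.85 = 15.93 mol
mass = 15.93 × 32.00 = 509.8 g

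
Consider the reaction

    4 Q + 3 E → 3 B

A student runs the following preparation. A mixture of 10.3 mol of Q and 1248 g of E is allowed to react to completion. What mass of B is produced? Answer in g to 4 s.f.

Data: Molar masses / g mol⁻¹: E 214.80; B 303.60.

1764 g

n(Q) = 10.30 mol
n(E) = 1248 / 214.80 = 5.810 mol
n/ν for Q = 10.30/4 = 2.575
n/ν for E = 5.810/3 = 1.937
Smallest n/ν is E → limiting reagent.
n(B) = (3/3) × 5.810 = 5.810 mol
mass = 5.810 × 303.60 = 1764 g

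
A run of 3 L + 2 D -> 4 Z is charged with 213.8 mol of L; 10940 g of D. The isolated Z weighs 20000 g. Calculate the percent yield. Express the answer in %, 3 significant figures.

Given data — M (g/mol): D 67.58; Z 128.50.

n(L) = 213.8 mol
n(D) = 10940 / 67.58 = 161.9 mol
n/ν → L: 71.27, D: 80.95; L is limiting.
theoretical n(Z) = (4/3) × 213.8 = 285.1 mol → 36640 g
% yield = 20000 / 36640 × 100 = 54.59 %

54.6 %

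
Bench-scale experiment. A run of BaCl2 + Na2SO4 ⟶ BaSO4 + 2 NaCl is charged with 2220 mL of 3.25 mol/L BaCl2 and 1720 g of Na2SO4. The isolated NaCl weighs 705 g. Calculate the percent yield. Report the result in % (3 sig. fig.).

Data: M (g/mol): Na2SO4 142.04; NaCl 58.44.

n(BaCl2) = 3.25 × 2220/1000 = 7.215 mol
n(Na2SO4) = 1720 / 142.04 = 12.11 mol
n/ν for BaCl2 = 7.215/1 = 7.215
n/ν for Na2SO4 = 12.11/1 = 12.11
Smallest n/ν is BaCl2 → limiting reagent.
theoretical n(NaCl) = (2/1) × 7.215 = 14.43 mol → 843.3 g
% yield = 705 / 843.3 × 100 = 83.60 %

83.6 %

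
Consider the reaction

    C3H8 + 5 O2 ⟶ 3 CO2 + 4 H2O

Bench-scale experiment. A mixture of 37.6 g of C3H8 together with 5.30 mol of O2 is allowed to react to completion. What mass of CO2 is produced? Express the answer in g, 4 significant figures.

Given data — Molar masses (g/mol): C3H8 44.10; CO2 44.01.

112.6 g

n(C3H8) = 37.60 / 44.10 = 0.8526 mol
n(O2) = 5.300 mol
n/ν for C3H8 = 0.8526/1 = 0.8526
n/ν for O2 = 5.300/5 = 1.060
Smallest n/ν is C3H8 → limiting reagent.
n(CO2) = (3/1) × 0.8526 = 2.558 mol
mass = 2.558 × 44.01 = 112.6 g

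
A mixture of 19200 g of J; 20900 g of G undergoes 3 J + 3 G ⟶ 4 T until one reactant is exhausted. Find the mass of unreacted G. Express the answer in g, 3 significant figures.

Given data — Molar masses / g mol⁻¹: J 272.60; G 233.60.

n(J) = 19200 / 272.60 = 70.43 mol
n(G) = 20900 / 233.60 = 89.47 mol
n/ν for J = 70.43/3 = 23.48
n/ν for G = 89.47/3 = 29.82
Smallest n/ν is J → limiting reagent.
G consumed = (3/3) × 70.43 = 70.43 mol
G remaining = 89.47 − 70.43 = 19.04 mol
mass = 19.04 × 233.60 = 4448 g

4450 g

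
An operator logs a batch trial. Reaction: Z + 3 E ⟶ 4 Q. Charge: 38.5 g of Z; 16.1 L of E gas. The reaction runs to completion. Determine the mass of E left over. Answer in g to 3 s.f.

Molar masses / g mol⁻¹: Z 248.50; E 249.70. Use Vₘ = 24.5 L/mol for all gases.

n(Z) = 38.50 / 248.50 = 0.1549 mol
n(E) = 16.10 / 24.5 = 0.6571 mol
n/ν → Z: 0.1549, E: 0.2190; Z is limiting.
E consumed = (3/1) × 0.1549 = 0.4647 mol
E remaining = 0.6571 − 0.4647 = 0.1924 mol
mass = 0.1924 × 249.70 = 48.04 g

48.0 g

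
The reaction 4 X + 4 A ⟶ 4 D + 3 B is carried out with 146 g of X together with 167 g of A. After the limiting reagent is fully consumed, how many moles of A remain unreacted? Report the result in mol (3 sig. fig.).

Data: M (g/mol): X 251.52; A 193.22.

0.284 mol

n(X) = 146.0 / 251.52 = 0.5805 mol
n(A) = 167.0 / 193.22 = 0.8643 mol
n/ν for X = 0.5805/4 = 0.1451
n/ν for A = 0.8643/4 = 0.2161
Smallest n/ν is X → limiting reagent.
A consumed = (4/4) × 0.5805 = 0.5805 mol
A remaining = 0.8643 − 0.5805 = 0.2838 mol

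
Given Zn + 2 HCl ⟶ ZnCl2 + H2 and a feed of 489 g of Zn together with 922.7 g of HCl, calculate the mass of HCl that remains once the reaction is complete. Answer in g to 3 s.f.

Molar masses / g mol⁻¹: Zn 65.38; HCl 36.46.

n(Zn) = 489.0 / 65.38 = 7.479 mol
n(HCl) = 922.7 / 36.46 = 25.31 mol
n/ν for Zn = 7.479/1 = 7.479
n/ν for HCl = 25.31/2 = 12.66
Smallest n/ν is Zn → limiting reagent.
HCl consumed = (2/1) × 7.479 = 14.96 mol
HCl remaining = 25.31 − 14.96 = 10.35 mol
mass = 10.35 × 36.46 = 377.4 g

377 g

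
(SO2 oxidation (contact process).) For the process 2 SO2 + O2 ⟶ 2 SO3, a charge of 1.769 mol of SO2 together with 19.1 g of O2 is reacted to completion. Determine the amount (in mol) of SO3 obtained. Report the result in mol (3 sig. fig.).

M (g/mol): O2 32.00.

n(SO2) = 1.769 mol
n(O2) = 19.10 / 32.00 = 0.5969 mol
n/ν → SO2: 0.8845, O2: 0.5969; O2 is limiting.
n(SO3) = (2/1) × 0.5969 = 1.194 mol

1.19 mol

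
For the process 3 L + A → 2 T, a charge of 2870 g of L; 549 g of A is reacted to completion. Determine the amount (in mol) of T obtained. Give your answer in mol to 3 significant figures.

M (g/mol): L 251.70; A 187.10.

n(L) = 2870 / 251.70 = 11.40 mol
n(A) = 549.0 / 187.10 = 2.934 mol
n/ν → L: 3.800, A: 2.934; A is limiting.
n(T) = (2/1) × 2.934 = 5.868 mol

5.87 mol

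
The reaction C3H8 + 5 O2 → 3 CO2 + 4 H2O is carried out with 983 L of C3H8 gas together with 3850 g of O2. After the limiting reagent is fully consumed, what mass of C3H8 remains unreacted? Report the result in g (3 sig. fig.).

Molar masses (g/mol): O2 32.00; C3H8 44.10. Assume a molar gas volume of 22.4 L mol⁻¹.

874 g

n(C3H8) = 983.0 / 22.4 = 43.88 mol
n(O2) = 3850 / 32.00 = 120.3 mol
n/ν for C3H8 = 43.88/1 = 43.88
n/ν for O2 = 120.3/5 = 24.06
Smallest n/ν is O2 → limiting reagent.
C3H8 consumed = (1/5) × 120.3 = 24.06 mol
C3H8 remaining = 43.88 − 24.06 = 19.82 mol
mass = 19.82 × 44.10 = 874.1 g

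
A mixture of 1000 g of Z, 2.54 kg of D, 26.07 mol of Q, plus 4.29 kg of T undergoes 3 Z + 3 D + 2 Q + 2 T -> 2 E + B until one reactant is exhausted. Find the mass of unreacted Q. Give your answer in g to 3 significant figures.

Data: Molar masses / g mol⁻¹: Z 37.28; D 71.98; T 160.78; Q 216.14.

n(Z) = 1000 / 37.28 = 26.82 mol
n(D) = 2.540×1000 / 71.98 = 35.29 mol
n(Q) = 26.07 mol
n(T) = 4.290×1000 / 160.78 = 26.68 mol
n/ν for Z = 26.82/3 = 8.940
n/ν for D = 35.29/3 = 11.76
n/ν for Q = 26.07/2 = 13.04
n/ν for T = 26.68/2 = 13.34
Smallest n/ν is Z → limiting reagent.
Q consumed = (2/3) × 26.82 = 17.88 mol
Q remaining = 26.07 − 17.88 = 8.190 mol
mass = 8.190 × 216.14 = 1770 g

1770 g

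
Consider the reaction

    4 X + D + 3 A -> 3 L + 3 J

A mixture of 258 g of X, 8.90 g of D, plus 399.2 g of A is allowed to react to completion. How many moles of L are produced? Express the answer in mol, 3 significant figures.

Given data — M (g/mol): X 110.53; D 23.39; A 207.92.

n(X) = 258.0 / 110.53 = 2.334 mol
n(D) = 8.900 / 23.39 = 0.3805 mol
n(A) = 399.2 / 207.92 = 1.920 mol
n/ν for X = 2.334/4 = 0.5835
n/ν for D = 0.3805/1 = 0.3805
n/ν for A = 1.920/3 = 0.6400
Smallest n/ν is D → limiting reagent.
n(L) = (3/1) × 0.3805 = 1.142 mol

1.14 mol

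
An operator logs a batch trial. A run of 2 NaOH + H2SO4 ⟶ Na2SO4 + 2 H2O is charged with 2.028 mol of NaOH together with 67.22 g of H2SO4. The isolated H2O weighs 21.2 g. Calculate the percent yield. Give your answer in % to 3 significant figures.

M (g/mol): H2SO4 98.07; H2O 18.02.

85.8 %

n(NaOH) = 2.028 mol
n(H2SO4) = 67.22 / 98.07 = 0.6854 mol
n/ν for NaOH = 2.028/2 = 1.014
n/ν for H2SO4 = 0.6854/1 = 0.6854
Smallest n/ν is H2SO4 → limiting reagent.
theoretical n(H2O) = (2/1) × 0.6854 = 1.371 mol → 24.71 g
% yield = 21.2 / 24.71 × 100 = 85.80 %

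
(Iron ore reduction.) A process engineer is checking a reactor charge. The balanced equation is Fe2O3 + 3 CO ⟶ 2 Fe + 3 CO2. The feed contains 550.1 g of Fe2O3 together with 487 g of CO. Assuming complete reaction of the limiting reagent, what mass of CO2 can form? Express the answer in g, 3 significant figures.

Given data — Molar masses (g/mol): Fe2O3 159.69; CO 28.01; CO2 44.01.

n(Fe2O3) = 550.1 / 159.69 = 3.445 mol
n(CO) = 487.0 / 28.01 = 17.39 mol
n/ν for Fe2O3 = 3.445/1 = 3.445
n/ν for CO = 17.39/3 = 5.797
Smallest n/ν is Fe2O3 → limiting reagent.
n(CO2) = (3/1) × 3.445 = 10.34 mol
mass = 10.34 × 44.01 = 455.1 g

455 g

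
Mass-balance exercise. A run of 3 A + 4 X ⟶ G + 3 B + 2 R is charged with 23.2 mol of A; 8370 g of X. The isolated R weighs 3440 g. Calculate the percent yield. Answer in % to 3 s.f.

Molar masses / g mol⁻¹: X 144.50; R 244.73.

90.9 %

n(A) = 23.20 mol
n(X) = 8370 / 144.50 = 57.92 mol
n/ν for A = 23.20/3 = 7.733
n/ν for X = 57.92/4 = 14.48
Smallest n/ν is A → limiting reagent.
theoretical n(R) = (2/3) × 23.20 = 15.47 mol → 3786 g
% yield = 3440 / 3786 × 100 = 90.86 %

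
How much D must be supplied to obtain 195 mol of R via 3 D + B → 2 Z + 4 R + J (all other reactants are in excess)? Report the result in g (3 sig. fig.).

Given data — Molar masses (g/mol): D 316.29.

46300 g

n(R) = 195.0 mol
n(D) = (3/4) × 195.0 = 146.3 mol
mass = 146.3 × 316.29 = 46270 g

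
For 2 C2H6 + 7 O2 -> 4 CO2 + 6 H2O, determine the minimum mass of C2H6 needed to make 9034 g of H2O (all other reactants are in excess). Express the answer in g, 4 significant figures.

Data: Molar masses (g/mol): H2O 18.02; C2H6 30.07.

5025 g

n(H2O) = 9034 / 18.02 = 501.3 mol
n(C2H6) = (2/6) × 501.3 = 167.1 mol
mass = 167.1 × 30.07 = 5025 g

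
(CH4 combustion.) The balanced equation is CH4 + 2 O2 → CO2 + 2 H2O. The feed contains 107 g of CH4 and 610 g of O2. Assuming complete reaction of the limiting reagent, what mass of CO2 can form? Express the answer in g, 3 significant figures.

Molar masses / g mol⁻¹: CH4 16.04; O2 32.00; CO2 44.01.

294 g

n(CH4) = 107.0 / 16.04 = 6.671 mol
n(O2) = 610.0 / 32.00 = 19.06 mol
n/ν for CH4 = 6.671/1 = 6.671
n/ν for O2 = 19.06/2 = 9.530
Smallest n/ν is CH4 → limiting reagent.
n(CO2) = (1/1) × 6.671 = 6.671 mol
mass = 6.671 × 44.01 = 293.6 g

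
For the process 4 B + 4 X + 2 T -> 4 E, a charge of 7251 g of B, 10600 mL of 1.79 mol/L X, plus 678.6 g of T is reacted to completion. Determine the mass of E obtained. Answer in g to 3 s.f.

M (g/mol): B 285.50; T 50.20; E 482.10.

n(B) = 7251 / 285.50 = 25.40 mol
n(X) = 1.79 × 10600/1000 = 18.97 mol
n(T) = 678.6 / 50.20 = 13.52 mol
n/ν for B = 25.40/4 = 6.350
n/ν for X = 18.97/4 = 4.743
n/ν for T = 13.52/2 = 6.760
Smallest n/ν is X → limiting reagent.
n(E) = (4/4) × 18.97 = 18.97 mol
mass = 18.97 × 482.10 = 9145 g

9150 g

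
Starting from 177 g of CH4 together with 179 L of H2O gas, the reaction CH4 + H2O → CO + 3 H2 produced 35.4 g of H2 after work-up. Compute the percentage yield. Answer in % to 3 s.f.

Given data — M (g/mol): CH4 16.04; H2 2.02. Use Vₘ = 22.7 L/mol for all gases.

n(CH4) = 177.0 / 16.04 = 11.03 mol
n(H2O) = 179.0 / 22.7 = 7.885 mol
n/ν → CH4: 11.03, H2O: 7.885; H2O is limiting.
theoretical n(H2) = (3/1) × 7.885 = 23.66 mol → 47.79 g
% yield = 35.4 / 47.79 × 100 = 74.07 %

74.1 %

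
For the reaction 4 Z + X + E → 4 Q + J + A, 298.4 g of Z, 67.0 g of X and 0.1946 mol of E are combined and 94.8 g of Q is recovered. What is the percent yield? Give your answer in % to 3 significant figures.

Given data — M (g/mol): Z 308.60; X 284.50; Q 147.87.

82.4 %

n(Z) = 298.4 / 308.60 = 0.9669 mol
n(X) = 67.00 / 284.50 = 0.2355 mol
n(E) = 0.1946 mol
n/ν for Z = 0.9669/4 = 0.2417
n/ν for X = 0.2355/1 = 0.2355
n/ν for E = 0.1946/1 = 0.1946
Smallest n/ν is E → limiting reagent.
theoretical n(Q) = (4/1) × 0.1946 = 0.7784 mol → 115.1 g
% yield = 94.8 / 115.1 × 100 = 82.36 %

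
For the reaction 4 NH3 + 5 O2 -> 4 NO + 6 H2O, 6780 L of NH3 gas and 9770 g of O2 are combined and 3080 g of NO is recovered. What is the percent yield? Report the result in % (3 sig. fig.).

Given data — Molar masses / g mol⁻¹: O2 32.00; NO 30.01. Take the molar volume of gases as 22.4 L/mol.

n(NH3) = 6780 / 22.4 = 302.7 mol
n(O2) = 9770 / 32.00 = 305.3 mol
n/ν → NH3: 75.68, O2: 61.06; O2 is limiting.
theoretical n(NO) = (4/5) × 305.3 = 244.2 mol → 7328 g
% yield = 3080 / 7328 × 100 = 42.03 %

42.0 %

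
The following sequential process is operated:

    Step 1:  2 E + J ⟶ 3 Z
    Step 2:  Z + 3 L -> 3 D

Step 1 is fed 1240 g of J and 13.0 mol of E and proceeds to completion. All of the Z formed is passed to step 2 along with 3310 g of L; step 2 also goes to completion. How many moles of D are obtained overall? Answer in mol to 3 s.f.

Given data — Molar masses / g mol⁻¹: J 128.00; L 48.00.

58.5 mol

Step 1:
n(J) = 1240 / 128.00 = 9.688 mol
n(E) = 13.00 mol
n/ν for J = 9.688/1 = 9.688
n/ν for E = 13.00/2 = 6.500
Smallest n/ν is E → limiting reagent.
n(Z) produced = (3/2) × 13.00 = 19.50 mol
Step 2:
n(Z) available = 19.50 mol
n(L) = 3310 / 48.00 = 68.96 mol
n/ν for Z = 19.50/1 = 19.50
n/ν for L = 68.96/3 = 22.99
Smallest n/ν is Z → limiting reagent.
n(D) = (3/1) × 19.50 = 58.50 mol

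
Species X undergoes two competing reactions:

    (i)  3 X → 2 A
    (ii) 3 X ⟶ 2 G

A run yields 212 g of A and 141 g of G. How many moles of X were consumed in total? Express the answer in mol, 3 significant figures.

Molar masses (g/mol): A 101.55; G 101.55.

5.21 mol

n(A) = 212 / 101.55 = 2.088 mol
n(G) = 141 / 101.55 = 1.388 mol
n(X) via (i) = (3/2)×2.088 = 3.132 mol
n(X) via (ii) = (3/2)×1.388 = 2.082 mol
total n(X) = 3.132 + 2.082 = 5.214 mol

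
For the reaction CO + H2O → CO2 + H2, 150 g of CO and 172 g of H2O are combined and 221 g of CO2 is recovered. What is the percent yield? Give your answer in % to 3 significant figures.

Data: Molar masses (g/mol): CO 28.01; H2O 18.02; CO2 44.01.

n(CO) = 150.0 / 28.01 = 5.355 mol
n(H2O) = 172.0 / 18.02 = 9.545 mol
n/ν → CO: 5.355, H2O: 9.545; CO is limiting.
theoretical n(CO2) = (1/1) × 5.355 = 5.355 mol → 235.7 g
% yield = 221 / 235.7 × 100 = 93.76 %

93.8 %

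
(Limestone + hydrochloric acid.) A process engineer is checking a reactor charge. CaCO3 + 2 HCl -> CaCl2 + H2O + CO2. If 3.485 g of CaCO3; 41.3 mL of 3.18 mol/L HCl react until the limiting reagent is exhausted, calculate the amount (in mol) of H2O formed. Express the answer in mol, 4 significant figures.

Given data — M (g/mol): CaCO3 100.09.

0.03482 mol

n(CaCO3) = 3.485 / 100.09 = 0.03482 mol
n(HCl) = 3.18 × 41.30/1000 = 0.1313 mol
n/ν for CaCO3 = 0.03482/1 = 0.03482
n/ν for HCl = 0.1313/2 = 0.06565
Smallest n/ν is CaCO3 → limiting reagent.
n(H2O) = (1/1) × 0.03482 = 0.03482 mol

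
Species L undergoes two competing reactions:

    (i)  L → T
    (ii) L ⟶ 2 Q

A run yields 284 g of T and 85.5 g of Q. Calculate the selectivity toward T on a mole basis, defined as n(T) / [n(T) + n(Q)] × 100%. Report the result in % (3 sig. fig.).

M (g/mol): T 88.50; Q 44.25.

n(T) = 284 / 88.50 = 3.209 mol
n(Q) = 85.5 / 44.25 = 1.932 mol
selectivity = 3.209/(3.209+1.932) × 100 = 62.42 %

62.4 %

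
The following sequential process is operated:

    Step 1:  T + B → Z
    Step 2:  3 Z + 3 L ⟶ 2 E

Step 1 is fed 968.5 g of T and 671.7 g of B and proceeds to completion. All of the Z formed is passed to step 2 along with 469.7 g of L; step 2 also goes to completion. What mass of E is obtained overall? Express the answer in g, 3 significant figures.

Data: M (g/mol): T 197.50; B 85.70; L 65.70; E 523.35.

Step 1:
n(T) = 968.5 / 197.50 = 4.904 mol
n(B) = 671.7 / 85.70 = 7.838 mol
n/ν → T: 4.904, B: 7.838; T is limiting.
n(Z) produced = (1/1) × 4.904 = 4.904 mol
Step 2:
n(Z) available = 4.904 mol
n(L) = 469.7 / 65.70 = 7.149 mol
n/ν → Z: 1.635, L: 2.383; Z is limiting.
n(E) = (2/3) × 4.904 = 3.269 mol
mass = 3.269 × 523.35 = 1711 g

1710 g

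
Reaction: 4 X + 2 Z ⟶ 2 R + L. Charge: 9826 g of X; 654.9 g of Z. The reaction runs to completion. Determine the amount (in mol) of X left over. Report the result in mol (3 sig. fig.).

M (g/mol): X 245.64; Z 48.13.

n(X) = 9826 / 245.64 = 40.00 mol
n(Z) = 654.9 / 48.13 = 13.61 mol
n/ν → X: 10.00, Z: 6.805; Z is limiting.
X consumed = (4/2) × 13.61 = 27.22 mol
X remaining = 40.00 − 27.22 = 12.78 mol

12.8 mol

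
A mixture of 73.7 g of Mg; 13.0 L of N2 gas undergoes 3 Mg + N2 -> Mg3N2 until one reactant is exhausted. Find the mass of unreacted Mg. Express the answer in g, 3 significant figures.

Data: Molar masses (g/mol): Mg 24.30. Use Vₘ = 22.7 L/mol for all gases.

32.0 g

n(Mg) = 73.70 / 24.30 = 3.033 mol
n(N2) = 13.00 / 22.7 = 0.5727 mol
n/ν → Mg: 1.011, N2: 0.5727; N2 is limiting.
Mg consumed = (3/1) × 0.5727 = 1.718 mol
Mg remaining = 3.033 − 1.718 = 1.315 mol
mass = 1.315 × 24.30 = 31.95 g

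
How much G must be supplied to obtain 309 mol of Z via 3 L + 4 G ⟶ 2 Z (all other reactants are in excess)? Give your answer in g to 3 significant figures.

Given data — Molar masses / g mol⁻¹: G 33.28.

n(Z) = 309.0 mol
n(G) = (4/2) × 309.0 = 618.0 mol
mass = 618.0 × 33.28 = 20570 g

20600 g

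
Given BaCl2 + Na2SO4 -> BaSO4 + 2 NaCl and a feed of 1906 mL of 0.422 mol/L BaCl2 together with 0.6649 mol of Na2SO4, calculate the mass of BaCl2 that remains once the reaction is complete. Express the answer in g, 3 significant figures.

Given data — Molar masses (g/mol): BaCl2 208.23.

29.0 g

n(BaCl2) = 0.422 × 1906/1000 = 0.8043 mol
n(Na2SO4) = 0.6649 mol
n/ν for BaCl2 = 0.8043/1 = 0.8043
n/ν for Na2SO4 = 0.6649/1 = 0.6649
Smallest n/ν is Na2SO4 → limiting reagent.
BaCl2 consumed = (1/1) × 0.6649 = 0.6649 mol
BaCl2 remaining = 0.8043 − 0.6649 = 0.1394 mol
mass = 0.1394 × 208.23 = 29.03 g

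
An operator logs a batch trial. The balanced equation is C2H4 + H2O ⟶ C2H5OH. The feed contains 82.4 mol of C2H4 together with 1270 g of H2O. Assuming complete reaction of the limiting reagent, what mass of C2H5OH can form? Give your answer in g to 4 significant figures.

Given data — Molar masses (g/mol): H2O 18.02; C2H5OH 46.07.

3247 g

n(C2H4) = 82.40 mol
n(H2O) = 1270 / 18.02 = 70.48 mol
n/ν for C2H4 = 82.40/1 = 82.40
n/ν for H2O = 70.48/1 = 70.48
Smallest n/ν is H2O → limiting reagent.
n(C2H5OH) = (1/1) × 70.48 = 70.48 mol
mass = 70.48 × 46.07 = 3247 g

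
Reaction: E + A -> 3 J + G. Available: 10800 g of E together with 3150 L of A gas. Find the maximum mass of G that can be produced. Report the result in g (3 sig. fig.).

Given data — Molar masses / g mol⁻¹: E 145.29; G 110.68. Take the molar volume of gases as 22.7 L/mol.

8230 g

n(E) = 10800 / 145.29 = 74.33 mol
n(A) = 3150 / 22.7 = 138.8 mol
n/ν for E = 74.33/1 = 74.33
n/ν for A = 138.8/1 = 138.8
Smallest n/ν is E → limiting reagent.
n(G) = (1/1) × 74.33 = 74.33 mol
mass = 74.33 × 110.68 = 8227 g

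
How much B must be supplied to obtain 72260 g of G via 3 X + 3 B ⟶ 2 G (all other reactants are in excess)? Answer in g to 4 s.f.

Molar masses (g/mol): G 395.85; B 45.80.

12540 g

n(G) = 72260 / 395.85 = 182.5 mol
n(B) = (3/2) × 182.5 = 273.8 mol
mass = 273.8 × 45.80 = 12540 g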